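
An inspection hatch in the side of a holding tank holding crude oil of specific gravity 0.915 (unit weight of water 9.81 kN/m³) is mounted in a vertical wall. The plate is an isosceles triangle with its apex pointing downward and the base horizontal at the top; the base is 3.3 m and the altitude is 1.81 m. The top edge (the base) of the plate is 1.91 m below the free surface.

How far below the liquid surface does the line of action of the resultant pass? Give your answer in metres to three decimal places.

γ = 0.915 × 9.81 = 8.97615 kN/m³.
With the apex down, the centroid sits h/3 = 1.81/3 = 0.603333 m below the base (the top edge), so the centroid depth is h_c = 1.91 + 0.603333 = 2.51333 m.
A = ½ × 3.3 × 1.81 = 2.9865 m².
Resultant F = γ·h_c·A = 8.97615 × 2.51333 × 2.9865 = 67.3755 kN.
I_c = b·h³/36 = 3.3 × 1.81³/36 = 0.54356 m⁴.
Centre of pressure: y_p = y_c + I_c/(y_c·A) = 2.51333 + 0.54356/(2.51333 × 2.9865) = 2.51333 + 0.0724162 = 2.58575 m along the plane.

h_p = 2.586 m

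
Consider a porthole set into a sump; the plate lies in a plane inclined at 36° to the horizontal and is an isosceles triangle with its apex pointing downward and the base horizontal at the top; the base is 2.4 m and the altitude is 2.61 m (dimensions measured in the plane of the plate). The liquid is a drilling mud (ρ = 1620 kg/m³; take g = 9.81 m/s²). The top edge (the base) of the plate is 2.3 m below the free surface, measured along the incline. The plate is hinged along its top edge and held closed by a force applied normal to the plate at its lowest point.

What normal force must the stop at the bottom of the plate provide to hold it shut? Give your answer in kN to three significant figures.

γ = ρg = 1620 × 9.81 / 1000 = 15.8922 kN/m³.
Let θ = 36° be the plate's angle to the horizontal; measure y along the incline from where the plane meets the free surface. Vertical depth h = y·sinθ with sinθ = 0.587785.
With the apex down, the centroid sits h/3 = 2.61/3 = 0.87 m below the base (the top edge), so y_c = 2.3 + 0.87 = 3.17 m and h_c = 3.17 × 0.587785 = 1.86328 m.
A = ½ × 2.4 × 2.61 = 3.132 m².
Resultant F = γ·h_c·A = 15.8922 × 1.86328 × 3.132 = 92.7436 kN.
I_c = b·h³/36 = 2.4 × 2.61³/36 = 1.18531 m⁴.
Centre of pressure: y_p = y_c + I_c/(y_c·A) = 3.17 + 1.18531/(3.17 × 3.132) = 3.17 + 0.119385 = 3.28938 m along the plane.
The resultant acts 0.87 + 0.119385 = 0.989385 m (along the plate) below the hinge at the top edge, so the moment about the hinge is M = F × 0.989385 = 92.7436 × 0.989385 = 91.7591 kN·m.
A normal force at the bottom, 2.61 m from the hinge, must supply this moment: P = 91.7591/2.61 = 35.1567 kN.

P ≈ 35.2 kN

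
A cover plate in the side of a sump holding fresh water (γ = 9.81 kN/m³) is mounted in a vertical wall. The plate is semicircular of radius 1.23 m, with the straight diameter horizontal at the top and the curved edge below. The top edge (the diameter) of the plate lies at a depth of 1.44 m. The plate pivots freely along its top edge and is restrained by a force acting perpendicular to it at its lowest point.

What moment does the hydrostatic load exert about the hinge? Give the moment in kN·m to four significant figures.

M ≈ 26.34 kN·m

γ = 9.81 kN/m³.
The centroid of a semicircle lies 4r/(3π) = 0.522028 m from the diameter, here below the top edge, so the centroid depth is h_c = 1.44 + 0.522028 = 1.96203 m.
A = πr²/2 = π × 1.23²/2 = 2.37646 m².
Resultant F = γ·h_c·A = 9.81 × 1.96203 × 2.37646 = 45.7409 kN.
I_c = (π/8 − 8/(9π))·r⁴ = 0.109757 × 1.23⁴ = 0.251219 m⁴.
Centre of pressure: y_p = y_c + I_c/(y_c·A) = 1.96203 + 0.251219/(1.96203 × 2.37646) = 1.96203 + 0.0538786 = 2.01591 m along the plane.
The resultant acts 0.522028 + 0.0538786 = 0.575907 m (along the plate) below the hinge at the top edge, so the moment about the hinge is M = F × 0.575907 = 45.7409 × 0.575907 = 26.3425 kN·m.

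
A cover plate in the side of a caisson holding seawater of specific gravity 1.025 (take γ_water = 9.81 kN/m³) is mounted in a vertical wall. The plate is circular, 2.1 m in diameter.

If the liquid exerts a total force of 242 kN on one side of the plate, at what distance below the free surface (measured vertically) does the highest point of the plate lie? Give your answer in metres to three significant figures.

γ = 1.025 × 9.81 = 10.05525 kN/m³.
A = π(1.05)² = 3.46361 m².
From F = γ·h_c·A, the centroid depth is h_c = 242/(10.05525 × 3.46361) = 6.94854 m.
The centroid is at the centre, 1.05 m below the top of the plate, so the highest point sits at h_top = 6.94854 − 1.05 = 5.89854 m below the surface.

d_top ≈ 5.90 m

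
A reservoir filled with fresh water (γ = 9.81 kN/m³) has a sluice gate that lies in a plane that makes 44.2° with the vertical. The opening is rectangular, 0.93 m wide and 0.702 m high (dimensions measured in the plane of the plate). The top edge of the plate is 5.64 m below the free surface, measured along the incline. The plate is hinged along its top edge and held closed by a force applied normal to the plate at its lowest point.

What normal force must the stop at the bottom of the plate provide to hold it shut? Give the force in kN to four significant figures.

P ≈ 14.02 kN

γ = 9.81 kN/m³.
The plate makes 44.2° with the vertical, i.e. θ = 90° − 44.2° = 45.8° to the horizontal. Measuring y along the incline from the free-surface line, vertical depth h = y·sinθ with sinθ = 0.716911.
The centroid lies 0.702/2 = 0.351 m below the top edge, so y_c = 5.64 + 0.351 = 5.991 m and h_c = 5.991 × 0.716911 = 4.29501 m.
A = 0.93 × 0.702 = 0.65286 m².
Resultant F = γ·h_c·A = 9.81 × 4.29501 × 0.65286 = 27.5076 kN.
I_c = b·h³/12 = 0.93 × 0.702³/12 = 0.026811 m⁴.
Centre of pressure: y_p = y_c + I_c/(y_c·A) = 5.991 + 0.026811/(5.991 × 0.65286) = 5.991 + 0.00685478 = 5.99785 m along the plane.
The resultant acts 0.351 + 0.00685478 = 0.357855 m (along the plate) below the hinge at the top edge, so the moment about the hinge is M = F × 0.357855 = 27.5076 × 0.357855 = 9.84373 kN·m.
A normal force at the bottom, 0.702 m from the hinge, must supply this moment: P = 9.84373/0.702 = 14.0224 kN.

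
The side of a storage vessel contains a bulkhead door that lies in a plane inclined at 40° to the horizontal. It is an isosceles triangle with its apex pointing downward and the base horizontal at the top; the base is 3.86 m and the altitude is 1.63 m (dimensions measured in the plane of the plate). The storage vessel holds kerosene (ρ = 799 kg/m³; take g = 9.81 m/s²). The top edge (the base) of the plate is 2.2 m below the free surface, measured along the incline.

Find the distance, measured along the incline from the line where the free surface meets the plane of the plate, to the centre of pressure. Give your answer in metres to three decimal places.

γ = ρg = 799 × 9.81 / 1000 = 7.83819 kN/m³.
Let θ = 40° be the plate's angle to the horizontal; measure y along the incline from where the plane meets the free surface. Vertical depth h = y·sinθ with sinθ = 0.642788.
With the apex down, the centroid sits h/3 = 1.63/3 = 0.543333 m below the base (the top edge), so y_c = 2.2 + 0.543333 = 2.74333 m and h_c = 2.74333 × 0.642788 = 1.76338 m.
A = ½ × 3.86 × 1.63 = 3.1459 m².
Resultant F = γ·h_c·A = 7.83819 × 1.76338 × 3.1459 = 43.4817 kN.
I_c = b·h³/36 = 3.86 × 1.63³/36 = 0.464352 m⁴.
Centre of pressure: y_p = y_c + I_c/(y_c·A) = 2.74333 + 0.464352/(2.74333 × 3.1459) = 2.74333 + 0.0538052 = 2.79714 m along the plane.

y_p = 2.797 m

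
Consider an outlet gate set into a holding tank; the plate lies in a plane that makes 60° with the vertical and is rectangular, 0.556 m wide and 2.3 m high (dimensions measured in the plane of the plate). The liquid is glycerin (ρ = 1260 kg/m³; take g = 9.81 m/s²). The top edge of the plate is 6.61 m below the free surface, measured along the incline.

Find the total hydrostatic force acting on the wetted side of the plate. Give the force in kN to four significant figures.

F ≈ 61.33 kN

γ = ρg = 1260 × 9.81 / 1000 = 12.3606 kN/m³.
The plate makes 60° with the vertical, i.e. θ = 90° − 60° = 30° to the horizontal. Measuring y along the incline from the free-surface line, vertical depth h = y·sinθ with sinθ = 0.500000.
The centroid lies 2.3/2 = 1.15 m below the top edge, so y_c = 6.61 + 1.15 = 7.76 m and h_c = 7.76 × 0.500000 = 3.88 m.
A = 0.556 × 2.3 = 1.2788 m².
Resultant F = γ·h_c·A = 12.3606 × 3.88 × 1.2788 = 61.3301 kN.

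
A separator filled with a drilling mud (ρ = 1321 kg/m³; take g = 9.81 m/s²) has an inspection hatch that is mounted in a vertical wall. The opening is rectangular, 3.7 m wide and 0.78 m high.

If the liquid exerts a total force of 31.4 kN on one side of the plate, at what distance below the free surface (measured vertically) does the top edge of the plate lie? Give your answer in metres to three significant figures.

d_top ≈ 0.450 m

γ = ρg = 1321 × 9.81 / 1000 = 12.95901 kN/m³.
A = 3.7 × 0.78 = 2.886 m².
From F = γ·h_c·A, the centroid depth is h_c = 31.4/(12.95901 × 2.886) = 0.839579 m.
The centroid lies 0.78/2 = 0.39 m below the top edge, so the top edge sits at h_top = 0.839579 − 0.39 = 0.449579 m below the surface.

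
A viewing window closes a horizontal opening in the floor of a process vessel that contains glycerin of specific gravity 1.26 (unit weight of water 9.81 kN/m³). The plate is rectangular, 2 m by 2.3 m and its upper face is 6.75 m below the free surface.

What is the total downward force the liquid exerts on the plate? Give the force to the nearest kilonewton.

γ = 1.26 × 9.81 = 12.3606 kN/m³.
The plate is horizontal, so pressure is uniform at p = γ·h = 12.3606 × 6.75 = 83.434 kN/m².
A = 2 × 2.3 = 4.6 m².
F = p·A = 83.434 × 4.6 = 383.796 kN.

F ≈ 384 kN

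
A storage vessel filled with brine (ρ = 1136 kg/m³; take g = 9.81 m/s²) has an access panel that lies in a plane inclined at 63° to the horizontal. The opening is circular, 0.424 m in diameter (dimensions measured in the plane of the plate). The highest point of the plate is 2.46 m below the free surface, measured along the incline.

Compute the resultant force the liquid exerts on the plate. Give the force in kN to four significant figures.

F ≈ 3.746 kN

γ = ρg = 1136 × 9.81 / 1000 = 11.14416 kN/m³.
Let θ = 63° be the plate's angle to the horizontal; measure y along the incline from where the plane meets the free surface. Vertical depth h = y·sinθ with sinθ = 0.891007.
The centroid is at the centre, 0.212 m below the top of the plate, so y_c = 2.46 + 0.212 = 2.672 m and h_c = 2.672 × 0.891007 = 2.38077 m.
A = π(0.212)² = 0.141196 m².
Resultant F = γ·h_c·A = 11.14416 × 2.38077 × 0.141196 = 3.74617 kN.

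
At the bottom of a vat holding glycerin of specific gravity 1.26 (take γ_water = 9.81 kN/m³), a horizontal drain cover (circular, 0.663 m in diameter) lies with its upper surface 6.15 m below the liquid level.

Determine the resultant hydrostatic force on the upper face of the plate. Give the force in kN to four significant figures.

γ = 1.26 × 9.81 = 12.3606 kN/m³.
The plate is horizontal, so pressure is uniform at p = γ·h = 12.3606 × 6.15 = 76.0177 kN/m².
A = π(0.3315)² = 0.345237 m².
F = p·A = 76.0177 × 0.345237 = 26.2441 kN.

F ≈ 26.24 kN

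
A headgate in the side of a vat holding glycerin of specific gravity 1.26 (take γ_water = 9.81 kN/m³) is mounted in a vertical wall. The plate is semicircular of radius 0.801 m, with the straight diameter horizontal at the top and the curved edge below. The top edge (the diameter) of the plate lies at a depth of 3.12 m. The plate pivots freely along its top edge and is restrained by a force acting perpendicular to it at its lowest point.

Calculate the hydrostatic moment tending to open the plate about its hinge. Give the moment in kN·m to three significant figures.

γ = 1.26 × 9.81 = 12.3606 kN/m³.
The centroid of a semicircle lies 4r/(3π) = 0.339955 m from the diameter, here below the top edge, so the centroid depth is h_c = 3.12 + 0.339955 = 3.45995 m.
A = πr²/2 = π × 0.801²/2 = 1.00782 m².
Resultant F = γ·h_c·A = 12.3606 × 3.45995 × 1.00782 = 43.1015 kN.
I_c = (π/8 − 8/(9π))·r⁴ = 0.109757 × 0.801⁴ = 0.0451817 m⁴.
Centre of pressure: y_p = y_c + I_c/(y_c·A) = 3.45995 + 0.0451817/(3.45995 × 1.00782) = 3.45995 + 0.0129572 = 3.47291 m along the plane.
The resultant acts 0.339955 + 0.0129572 = 0.352912 m (along the plate) below the hinge at the top edge, so the moment about the hinge is M = F × 0.352912 = 43.1015 × 0.352912 = 15.211 kN·m.

M ≈ 15.2 kN·m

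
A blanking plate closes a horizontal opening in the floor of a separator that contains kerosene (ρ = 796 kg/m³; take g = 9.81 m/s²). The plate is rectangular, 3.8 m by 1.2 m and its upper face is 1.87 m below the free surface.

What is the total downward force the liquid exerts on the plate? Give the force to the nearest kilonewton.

F ≈ 67 kN

γ = ρg = 796 × 9.81 / 1000 = 7.80876 kN/m³.
The plate is horizontal, so pressure is uniform at p = γ·h = 7.80876 × 1.87 = 14.6024 kN/m².
A = 3.8 × 1.2 = 4.56 m².
F = p·A = 14.6024 × 4.56 = 66.5869 kN.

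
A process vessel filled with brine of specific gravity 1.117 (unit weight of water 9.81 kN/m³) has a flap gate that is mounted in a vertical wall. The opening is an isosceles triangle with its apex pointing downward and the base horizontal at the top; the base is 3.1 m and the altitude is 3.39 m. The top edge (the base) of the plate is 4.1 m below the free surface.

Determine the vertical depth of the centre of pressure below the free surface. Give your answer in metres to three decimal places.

h_p = 5.352 m

γ = 1.117 × 9.81 = 10.95777 kN/m³.
With the apex down, the centroid sits h/3 = 3.39/3 = 1.13 m below the base (the top edge), so the centroid depth is h_c = 4.1 + 1.13 = 5.23 m.
A = ½ × 3.1 × 3.39 = 5.2545 m².
Resultant F = γ·h_c·A = 10.95777 × 5.23 × 5.2545 = 301.131 kN.
I_c = b·h³/36 = 3.1 × 3.39³/36 = 3.35474 m⁴.
Centre of pressure: y_p = y_c + I_c/(y_c·A) = 5.23 + 3.35474/(5.23 × 5.2545) = 5.23 + 0.122075 = 5.35208 m along the plane.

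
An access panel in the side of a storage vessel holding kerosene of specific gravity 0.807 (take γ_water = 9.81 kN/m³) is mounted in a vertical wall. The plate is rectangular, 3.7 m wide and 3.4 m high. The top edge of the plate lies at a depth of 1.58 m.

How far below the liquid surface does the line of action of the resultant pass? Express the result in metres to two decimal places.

h_p = 3.57 m

γ = 0.807 × 9.81 = 7.91667 kN/m³.
The centroid lies 3.4/2 = 1.7 m below the top edge, so the centroid depth is h_c = 1.58 + 1.7 = 3.28 m.
A = 3.7 × 3.4 = 12.58 m².
Resultant F = γ·h_c·A = 7.91667 × 3.28 × 12.58 = 326.661 kN.
I_c = b·h³/12 = 3.7 × 3.4³/12 = 12.1187 m⁴.
Centre of pressure: y_p = y_c + I_c/(y_c·A) = 3.28 + 12.1187/(3.28 × 12.58) = 3.28 + 0.293698 = 3.5737 m along the plane.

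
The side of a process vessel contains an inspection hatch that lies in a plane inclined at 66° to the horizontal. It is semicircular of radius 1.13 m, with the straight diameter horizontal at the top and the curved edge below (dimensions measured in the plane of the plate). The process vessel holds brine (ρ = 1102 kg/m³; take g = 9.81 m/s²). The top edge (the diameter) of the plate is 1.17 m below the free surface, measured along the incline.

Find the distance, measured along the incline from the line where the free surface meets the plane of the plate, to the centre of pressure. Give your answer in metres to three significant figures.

γ = ρg = 1102 × 9.81 / 1000 = 10.81062 kN/m³.
Let θ = 66° be the plate's angle to the horizontal; measure y along the incline from where the plane meets the free surface. Vertical depth h = y·sinθ with sinθ = 0.913545.
The centroid of a semicircle lies 4r/(3π) = 0.479587 m from the diameter, here below the top edge, so y_c = 1.17 + 0.479587 = 1.64959 m and h_c = 1.64959 × 0.913545 = 1.50697 m.
A = πr²/2 = π × 1.13²/2 = 2.00575 m².
Resultant F = γ·h_c·A = 10.81062 × 1.50697 × 2.00575 = 32.6762 kN.
I_c = (π/8 − 8/(9π))·r⁴ = 0.109757 × 1.13⁴ = 0.178956 m⁴.
Centre of pressure: y_p = y_c + I_c/(y_c·A) = 1.64959 + 0.178956/(1.64959 × 2.00575) = 1.64959 + 0.0540871 = 1.70368 m along the plane.

y_p = 1.70 m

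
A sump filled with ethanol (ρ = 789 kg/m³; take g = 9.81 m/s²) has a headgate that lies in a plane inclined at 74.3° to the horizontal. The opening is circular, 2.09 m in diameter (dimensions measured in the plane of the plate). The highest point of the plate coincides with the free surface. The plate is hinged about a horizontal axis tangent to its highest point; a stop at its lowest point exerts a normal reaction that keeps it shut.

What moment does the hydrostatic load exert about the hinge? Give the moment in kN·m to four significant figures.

M ≈ 34.89 kN·m

γ = ρg = 789 × 9.81 / 1000 = 7.74009 kN/m³.
Let θ = 74.3° be the plate's angle to the horizontal; measure y along the incline from where the plane meets the free surface. Vertical depth h = y·sinθ with sinθ = 0.962692.
The centroid is at the centre, 1.045 m below the top of the plate, so y_c = 1.045 m and h_c = 1.045 × 0.962692 = 1.00601 m.
A = π(1.045)² = 3.4307 m².
Resultant F = γ·h_c·A = 7.74009 × 1.00601 × 3.4307 = 26.7135 kN.
I_c = πr⁴/4 = π × 1.045⁴/4 = 0.936602 m⁴.
Centre of pressure: y_p = y_c + I_c/(y_c·A) = 1.045 + 0.936602/(1.045 × 3.4307) = 1.045 + 0.26125 = 1.30625 m along the plane.
The resultant acts 1.045 + 0.26125 = 1.30625 m (along the plate) below the hinge at the top edge, so the moment about the hinge is M = F × 1.30625 = 26.7135 × 1.30625 = 34.8945 kN·m.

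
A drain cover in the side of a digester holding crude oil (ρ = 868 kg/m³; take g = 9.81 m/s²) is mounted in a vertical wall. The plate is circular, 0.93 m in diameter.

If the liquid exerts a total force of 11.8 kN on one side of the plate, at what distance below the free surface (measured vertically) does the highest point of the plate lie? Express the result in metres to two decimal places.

d_top ≈ 1.58 m

γ = ρg = 868 × 9.81 / 1000 = 8.51508 kN/m³.
A = π(0.465)² = 0.679291 m².
From F = γ·h_c·A, the centroid depth is h_c = 11.8/(8.51508 × 0.679291) = 2.04003 m.
The centroid is at the centre, 0.465 m below the top of the plate, so the highest point sits at h_top = 2.04003 − 0.465 = 1.57503 m below the surface.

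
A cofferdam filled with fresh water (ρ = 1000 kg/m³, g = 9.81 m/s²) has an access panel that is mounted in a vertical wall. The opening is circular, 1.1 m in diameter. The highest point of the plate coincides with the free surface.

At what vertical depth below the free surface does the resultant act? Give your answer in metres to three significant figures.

γ = ρg = 1000 × 9.81 = 9810 N/m³ = 9.81 kN/m³.
The centroid is at the centre, 0.55 m below the top of the plate, so the centroid depth is h_c = 0.55 m.
A = π(0.55)² = 0.950332 m².
Resultant F = γ·h_c·A = 9.81 × 0.55 × 0.950332 = 5.12752 kN.
I_c = πr⁴/4 = π × 0.55⁴/4 = 0.0718688 m⁴.
Centre of pressure: y_p = y_c + I_c/(y_c·A) = 0.55 + 0.0718688/(0.55 × 0.950332) = 0.55 + 0.1375 = 0.6875 m along the plane.

h_p = 0.688 m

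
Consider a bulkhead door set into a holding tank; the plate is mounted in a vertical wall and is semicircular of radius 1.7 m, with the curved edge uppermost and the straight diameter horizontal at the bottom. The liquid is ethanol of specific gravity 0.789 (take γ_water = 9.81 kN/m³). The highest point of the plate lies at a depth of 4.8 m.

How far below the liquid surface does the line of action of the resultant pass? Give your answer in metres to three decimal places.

γ = 0.789 × 9.81 = 7.74009 kN/m³.
The centroid lies 4r/(3π) = 0.721502 m above the diameter, so r − 4r/(3π) = 1.7 − 0.721502 = 0.978498 m below the topmost point, so the centroid depth is h_c = 4.8 + 0.978498 = 5.7785 m.
A = πr²/2 = π × 1.7²/2 = 4.5396 m².
Resultant F = γ·h_c·A = 7.74009 × 5.7785 × 4.5396 = 203.039 kN.
I_c = (π/8 − 8/(9π))·r⁴ = 0.109757 × 1.7⁴ = 0.916701 m⁴.
Centre of pressure: y_p = y_c + I_c/(y_c·A) = 5.7785 + 0.916701/(5.7785 × 4.5396) = 5.7785 + 0.0349458 = 5.81345 m along the plane.

h_p = 5.813 m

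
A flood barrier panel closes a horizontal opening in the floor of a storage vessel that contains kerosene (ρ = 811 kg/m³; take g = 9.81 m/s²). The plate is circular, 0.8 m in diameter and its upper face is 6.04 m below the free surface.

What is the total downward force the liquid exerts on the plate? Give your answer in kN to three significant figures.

γ = ρg = 811 × 9.81 / 1000 = 7.95591 kN/m³.
The plate is horizontal, so pressure is uniform at p = γ·h = 7.95591 × 6.04 = 48.0537 kN/m².
A = π(0.4)² = 0.502655 m².
F = p·A = 48.0537 × 0.502655 = 24.1544 kN.

F ≈ 24.2 kN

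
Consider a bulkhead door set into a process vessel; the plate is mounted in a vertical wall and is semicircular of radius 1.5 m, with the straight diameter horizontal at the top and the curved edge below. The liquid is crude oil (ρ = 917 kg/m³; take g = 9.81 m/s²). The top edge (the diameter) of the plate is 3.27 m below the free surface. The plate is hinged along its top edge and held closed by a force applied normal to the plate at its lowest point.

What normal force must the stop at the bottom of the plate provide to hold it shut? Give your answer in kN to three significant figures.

γ = ρg = 917 × 9.81 / 1000 = 8.99577 kN/m³.
The centroid of a semicircle lies 4r/(3π) = 0.63662 m from the diameter, here below the top edge, so the centroid depth is h_c = 3.27 + 0.63662 = 3.90662 m.
A = πr²/2 = π × 1.5²/2 = 3.53429 m².
Resultant F = γ·h_c·A = 8.99577 × 3.90662 × 3.53429 = 124.206 kN.
I_c = (π/8 − 8/(9π))·r⁴ = 0.109757 × 1.5⁴ = 0.555645 m⁴.
Centre of pressure: y_p = y_c + I_c/(y_c·A) = 3.90662 + 0.555645/(3.90662 × 3.53429) = 3.90662 + 0.0402433 = 3.94686 m along the plane.
The resultant acts 0.63662 + 0.0402433 = 0.676863 m (along the plate) below the hinge at the top edge, so the moment about the hinge is M = F × 0.676863 = 124.206 × 0.676863 = 84.0704 kN·m.
A normal force at the bottom, 1.5 m from the hinge, must supply this moment: P = 84.0704/1.5 = 56.0469 kN.

P ≈ 56.0 kN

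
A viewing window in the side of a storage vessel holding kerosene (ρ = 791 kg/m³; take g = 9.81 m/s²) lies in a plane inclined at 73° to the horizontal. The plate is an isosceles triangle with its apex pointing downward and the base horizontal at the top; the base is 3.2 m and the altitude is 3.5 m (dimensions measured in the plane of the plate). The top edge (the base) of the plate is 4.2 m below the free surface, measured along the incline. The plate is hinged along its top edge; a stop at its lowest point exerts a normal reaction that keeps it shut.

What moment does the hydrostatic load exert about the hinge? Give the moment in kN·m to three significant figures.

M ≈ 288 kN·m

γ = ρg = 791 × 9.81 / 1000 = 7.75971 kN/m³.
Let θ = 73° be the plate's angle to the horizontal; measure y along the incline from where the plane meets the free surface. Vertical depth h = y·sinθ with sinθ = 0.956305.
With the apex down, the centroid sits h/3 = 3.5/3 = 1.16667 m below the base (the top edge), so y_c = 4.2 + 1.16667 = 5.36667 m and h_c = 5.36667 × 0.956305 = 5.13217 m.
A = ½ × 3.2 × 3.5 = 5.6 m².
Resultant F = γ·h_c·A = 7.75971 × 5.13217 × 5.6 = 223.015 kN.
I_c = b·h³/36 = 3.2 × 3.5³/36 = 3.81111 m⁴.
Centre of pressure: y_p = y_c + I_c/(y_c·A) = 5.36667 + 3.81111/(5.36667 × 5.6) = 5.36667 + 0.126811 = 5.49348 m along the plane.
The resultant acts 1.16667 + 0.126811 = 1.29348 m (along the plate) below the hinge at the top edge, so the moment about the hinge is M = F × 1.29348 = 223.015 × 1.29348 = 288.465 kN·m.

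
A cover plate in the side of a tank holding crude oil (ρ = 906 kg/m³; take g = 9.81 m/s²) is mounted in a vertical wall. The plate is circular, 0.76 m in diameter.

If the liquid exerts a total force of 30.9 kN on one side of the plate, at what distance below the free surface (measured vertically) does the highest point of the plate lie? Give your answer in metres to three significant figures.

γ = ρg = 906 × 9.81 / 1000 = 8.88786 kN/m³.
A = π(0.38)² = 0.453646 m².
From F = γ·h_c·A, the centroid depth is h_c = 30.9/(8.88786 × 0.453646) = 7.6638 m.
The centroid is at the centre, 0.38 m below the top of the plate, so the highest point sits at h_top = 7.6638 − 0.38 = 7.2838 m below the surface.

d_top ≈ 7.28 m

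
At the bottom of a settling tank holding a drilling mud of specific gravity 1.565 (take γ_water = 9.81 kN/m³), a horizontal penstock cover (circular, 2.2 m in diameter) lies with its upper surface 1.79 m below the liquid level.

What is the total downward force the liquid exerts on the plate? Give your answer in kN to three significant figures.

γ = 1.565 × 9.81 = 15.35265 kN/m³.
The plate is horizontal, so pressure is uniform at p = γ·h = 15.35265 × 1.79 = 27.4812 kN/m².
A = π(1.1)² = 3.80133 m².
F = p·A = 27.4812 × 3.80133 = 104.465 kN.

F ≈ 104 kN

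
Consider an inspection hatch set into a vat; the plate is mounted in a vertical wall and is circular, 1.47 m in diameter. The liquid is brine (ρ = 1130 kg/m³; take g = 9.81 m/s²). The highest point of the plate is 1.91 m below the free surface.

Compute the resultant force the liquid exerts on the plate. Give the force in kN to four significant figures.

γ = ρg = 1130 × 9.81 / 1000 = 11.0853 kN/m³.
The centroid is at the centre, 0.735 m below the top of the plate, so the centroid depth is h_c = 1.91 + 0.735 = 2.645 m.
A = π(0.735)² = 1.69717 m².
Resultant F = γ·h_c·A = 11.0853 × 2.645 × 1.69717 = 49.7621 kN.

F ≈ 49.76 kN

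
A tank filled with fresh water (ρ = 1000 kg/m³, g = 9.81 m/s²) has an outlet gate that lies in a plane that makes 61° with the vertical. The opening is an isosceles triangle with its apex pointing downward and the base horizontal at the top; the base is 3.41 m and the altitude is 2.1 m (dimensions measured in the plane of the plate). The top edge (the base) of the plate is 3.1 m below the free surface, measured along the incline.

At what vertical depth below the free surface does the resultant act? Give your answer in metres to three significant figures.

γ = ρg = 1000 × 9.81 = 9810 N/m³ = 9.81 kN/m³.
The plate makes 61° with the vertical, i.e. θ = 90° − 61° = 29° to the horizontal. Measuring y along the incline from the free-surface line, vertical depth h = y·sinθ with sinθ = 0.484810.
With the apex down, the centroid sits h/3 = 2.1/3 = 0.7 m below the base (the top edge), so y_c = 3.1 + 0.7 = 3.8 m and h_c = 3.8 × 0.484810 = 1.84228 m.
A = ½ × 3.41 × 2.1 = 3.5805 m².
Resultant F = γ·h_c·A = 9.81 × 1.84228 × 3.5805 = 64.7095 kN.
I_c = b·h³/36 = 3.41 × 2.1³/36 = 0.877223 m⁴.
Centre of pressure: y_p = y_c + I_c/(y_c·A) = 3.8 + 0.877223/(3.8 × 3.5805) = 3.8 + 0.0644737 = 3.86447 m along the plane.
Vertically, h_p = y_p·sinθ = 3.86447 × 0.484810 = 1.87353 m.

h_p = 1.87 m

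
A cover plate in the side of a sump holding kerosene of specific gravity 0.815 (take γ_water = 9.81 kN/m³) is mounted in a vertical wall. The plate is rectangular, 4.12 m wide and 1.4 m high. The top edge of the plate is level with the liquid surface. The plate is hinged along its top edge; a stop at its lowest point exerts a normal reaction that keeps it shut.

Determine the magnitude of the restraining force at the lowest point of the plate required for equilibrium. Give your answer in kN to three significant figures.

P ≈ 21.5 kN

γ = 0.815 × 9.81 = 7.99515 kN/m³.
The centroid lies 1.4/2 = 0.7 m below the top edge, so the centroid depth is h_c = 0.7 m.
A = 4.12 × 1.4 = 5.768 m².
Resultant F = γ·h_c·A = 7.99515 × 0.7 × 5.768 = 32.2812 kN.
I_c = b·h³/12 = 4.12 × 1.4³/12 = 0.942107 m⁴.
Centre of pressure: y_p = y_c + I_c/(y_c·A) = 0.7 + 0.942107/(0.7 × 5.768) = 0.7 + 0.233333 = 0.933333 m along the plane.
The resultant acts 0.7 + 0.233333 = 0.933333 m (along the plate) below the hinge at the top edge, so the moment about the hinge is M = F × 0.933333 = 32.2812 × 0.933333 = 30.1291 kN·m.
A normal force at the bottom, 1.4 m from the hinge, must supply this moment: P = 30.1291/1.4 = 21.5208 kN.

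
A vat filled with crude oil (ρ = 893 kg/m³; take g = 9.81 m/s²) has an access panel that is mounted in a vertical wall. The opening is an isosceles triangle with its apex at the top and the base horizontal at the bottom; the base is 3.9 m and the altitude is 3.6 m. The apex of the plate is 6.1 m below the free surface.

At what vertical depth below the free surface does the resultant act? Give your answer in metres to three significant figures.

γ = ρg = 893 × 9.81 / 1000 = 8.76033 kN/m³.
With the apex up, the centroid sits 2h/3 = 2 × 3.6/3 = 2.4 m below the apex, so the centroid depth is h_c = 6.1 + 2.4 = 8.5 m.
A = ½ × 3.9 × 3.6 = 7.02 m².
Resultant F = γ·h_c·A = 8.76033 × 8.5 × 7.02 = 522.729 kN.
I_c = b·h³/36 = 3.9 × 3.6³/36 = 5.0544 m⁴.
Centre of pressure: y_p = y_c + I_c/(y_c·A) = 8.5 + 5.0544/(8.5 × 7.02) = 8.5 + 0.0847059 = 8.58471 m along the plane.

h_p = 8.58 m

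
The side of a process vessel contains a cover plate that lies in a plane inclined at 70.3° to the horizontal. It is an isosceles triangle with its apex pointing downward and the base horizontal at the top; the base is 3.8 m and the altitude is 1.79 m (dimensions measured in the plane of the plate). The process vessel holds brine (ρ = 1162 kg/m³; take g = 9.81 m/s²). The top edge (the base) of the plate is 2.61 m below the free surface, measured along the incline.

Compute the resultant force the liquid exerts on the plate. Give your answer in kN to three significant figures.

γ = ρg = 1162 × 9.81 / 1000 = 11.39922 kN/m³.
Let θ = 70.3° be the plate's angle to the horizontal; measure y along the incline from where the plane meets the free surface. Vertical depth h = y·sinθ with sinθ = 0.941471.
With the apex down, the centroid sits h/3 = 1.79/3 = 0.596667 m below the base (the top edge), so y_c = 2.61 + 0.596667 = 3.20667 m and h_c = 3.20667 × 0.941471 = 3.01899 m.
A = ½ × 3.8 × 1.79 = 3.401 m².
Resultant F = γ·h_c·A = 11.39922 × 3.01899 × 3.401 = 117.042 kN.

F ≈ 117 kN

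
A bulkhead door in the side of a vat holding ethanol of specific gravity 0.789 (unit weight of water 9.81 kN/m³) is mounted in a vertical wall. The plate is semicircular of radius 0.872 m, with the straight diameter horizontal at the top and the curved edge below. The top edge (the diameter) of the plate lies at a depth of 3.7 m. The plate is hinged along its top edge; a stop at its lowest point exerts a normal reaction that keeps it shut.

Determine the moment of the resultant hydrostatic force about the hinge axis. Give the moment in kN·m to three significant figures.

M ≈ 14.4 kN·m

γ = 0.789 × 9.81 = 7.74009 kN/m³.
The centroid of a semicircle lies 4r/(3π) = 0.370088 m from the diameter, here below the top edge, so the centroid depth is h_c = 3.7 + 0.370088 = 4.07009 m.
A = πr²/2 = π × 0.872²/2 = 1.19441 m².
Resultant F = γ·h_c·A = 7.74009 × 4.07009 × 1.19441 = 37.6273 kN.
I_c = (π/8 − 8/(9π))·r⁴ = 0.109757 × 0.872⁴ = 0.0634597 m⁴.
Centre of pressure: y_p = y_c + I_c/(y_c·A) = 4.07009 + 0.0634597/(4.07009 × 1.19441) = 4.07009 + 0.0130539 = 4.08314 m along the plane.
The resultant acts 0.370088 + 0.0130539 = 0.383142 m (along the plate) below the hinge at the top edge, so the moment about the hinge is M = F × 0.383142 = 37.6273 × 0.383142 = 14.4166 kN·m.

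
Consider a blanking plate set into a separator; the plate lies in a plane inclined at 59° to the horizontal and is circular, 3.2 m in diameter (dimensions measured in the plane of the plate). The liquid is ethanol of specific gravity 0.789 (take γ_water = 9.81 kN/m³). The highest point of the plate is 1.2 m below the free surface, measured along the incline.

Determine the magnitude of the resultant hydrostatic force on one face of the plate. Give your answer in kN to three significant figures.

F ≈ 149 kN

γ = 0.789 × 9.81 = 7.74009 kN/m³.
Let θ = 59° be the plate's angle to the horizontal; measure y along the incline from where the plane meets the free surface. Vertical depth h = y·sinθ with sinθ = 0.857167.
The centroid is at the centre, 1.6 m below the top of the plate, so y_c = 1.2 + 1.6 = 2.8 m and h_c = 2.8 × 0.857167 = 2.40007 m.
A = π(1.6)² = 8.04248 m².
Resultant F = γ·h_c·A = 7.74009 × 2.40007 × 8.04248 = 149.403 kN.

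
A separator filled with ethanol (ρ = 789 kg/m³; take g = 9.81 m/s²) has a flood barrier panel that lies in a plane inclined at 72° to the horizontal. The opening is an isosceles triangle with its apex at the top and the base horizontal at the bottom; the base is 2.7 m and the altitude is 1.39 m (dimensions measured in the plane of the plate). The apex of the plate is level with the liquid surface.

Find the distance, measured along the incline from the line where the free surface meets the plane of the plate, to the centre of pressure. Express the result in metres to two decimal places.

γ = ρg = 789 × 9.81 / 1000 = 7.74009 kN/m³.
Let θ = 72° be the plate's angle to the horizontal; measure y along the incline from where the plane meets the free surface. Vertical depth h = y·sinθ with sinθ = 0.951057.
With the apex up, the centroid sits 2h/3 = 2 × 1.39/3 = 0.926667 m below the apex, so y_c = 0.926667 m and h_c = 0.926667 × 0.951057 = 0.881313 m.
A = ½ × 2.7 × 1.39 = 1.8765 m².
Resultant F = γ·h_c·A = 7.74009 × 0.881313 × 1.8765 = 12.8004 kN.
I_c = b·h³/36 = 2.7 × 1.39³/36 = 0.201421 m⁴.
Centre of pressure: y_p = y_c + I_c/(y_c·A) = 0.926667 + 0.201421/(0.926667 × 1.8765) = 0.926667 + 0.115833 = 1.0425 m along the plane.

y_p = 1.04 m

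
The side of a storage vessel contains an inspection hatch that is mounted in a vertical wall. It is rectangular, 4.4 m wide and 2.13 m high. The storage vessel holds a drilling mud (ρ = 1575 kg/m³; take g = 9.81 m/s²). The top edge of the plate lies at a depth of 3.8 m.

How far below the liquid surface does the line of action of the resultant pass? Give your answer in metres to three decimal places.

h_p = 4.943 m

γ = ρg = 1575 × 9.81 / 1000 = 15.45075 kN/m³.
The centroid lies 2.13/2 = 1.065 m below the top edge, so the centroid depth is h_c = 3.8 + 1.065 = 4.865 m.
A = 4.4 × 2.13 = 9.372 m².
Resultant F = γ·h_c·A = 15.45075 × 4.865 × 9.372 = 704.474 kN.
I_c = b·h³/12 = 4.4 × 2.13³/12 = 3.54332 m⁴.
Centre of pressure: y_p = y_c + I_c/(y_c·A) = 4.865 + 3.54332/(4.865 × 9.372) = 4.865 + 0.0777133 = 4.94271 m along the plane.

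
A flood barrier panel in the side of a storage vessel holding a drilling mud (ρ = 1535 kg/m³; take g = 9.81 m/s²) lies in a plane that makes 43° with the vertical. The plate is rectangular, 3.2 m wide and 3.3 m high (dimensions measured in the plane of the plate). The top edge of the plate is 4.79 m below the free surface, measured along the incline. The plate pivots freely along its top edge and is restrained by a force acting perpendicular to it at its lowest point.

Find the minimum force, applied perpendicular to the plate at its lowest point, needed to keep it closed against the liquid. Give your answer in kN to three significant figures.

P ≈ 406 kN

γ = ρg = 1535 × 9.81 / 1000 = 15.05835 kN/m³.
The plate makes 43° with the vertical, i.e. θ = 90° − 43° = 47° to the horizontal. Measuring y along the incline from the free-surface line, vertical depth h = y·sinθ with sinθ = 0.731354.
The centroid lies 3.3/2 = 1.65 m below the top edge, so y_c = 4.79 + 1.65 = 6.44 m and h_c = 6.44 × 0.731354 = 4.70992 m.
A = 3.2 × 3.3 = 10.56 m².
Resultant F = γ·h_c·A = 15.05835 × 4.70992 × 10.56 = 748.953 kN.
I_c = b·h³/12 = 3.2 × 3.3³/12 = 9.5832 m⁴.
Centre of pressure: y_p = y_c + I_c/(y_c·A) = 6.44 + 9.5832/(6.44 × 10.56) = 6.44 + 0.140916 = 6.58092 m along the plane.
The resultant acts 1.65 + 0.140916 = 1.79092 m (along the plate) below the hinge at the top edge, so the moment about the hinge is M = F × 1.79092 = 748.953 × 1.79092 = 1341.31 kN·m.
A normal force at the bottom, 3.3 m from the hinge, must supply this moment: P = 1341.31/3.3 = 406.458 kN.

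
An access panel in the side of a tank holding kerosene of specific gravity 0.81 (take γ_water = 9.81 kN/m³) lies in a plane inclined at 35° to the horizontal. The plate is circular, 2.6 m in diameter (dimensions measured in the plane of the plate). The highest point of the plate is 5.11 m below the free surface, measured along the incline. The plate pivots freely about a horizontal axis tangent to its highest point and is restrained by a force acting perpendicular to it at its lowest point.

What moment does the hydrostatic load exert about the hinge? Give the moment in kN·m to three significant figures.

γ = 0.81 × 9.81 = 7.9461 kN/m³.
Let θ = 35° be the plate's angle to the horizontal; measure y along the incline from where the plane meets the free surface. Vertical depth h = y·sinθ with sinθ = 0.573576.
The centroid is at the centre, 1.3 m below the top of the plate, so y_c = 5.11 + 1.3 = 6.41 m and h_c = 6.41 × 0.573576 = 3.67662 m.
A = π(1.3)² = 5.30929 m².
Resultant F = γ·h_c·A = 7.9461 × 3.67662 × 5.30929 = 155.11 kN.
I_c = πr⁴/4 = π × 1.3⁴/4 = 2.24318 m⁴.
Centre of pressure: y_p = y_c + I_c/(y_c·A) = 6.41 + 2.24318/(6.41 × 5.30929) = 6.41 + 0.0659128 = 6.47591 m along the plane.
The resultant acts 1.3 + 0.0659128 = 1.36591 m (along the plate) below the hinge at the top edge, so the moment about the hinge is M = F × 1.36591 = 155.11 × 1.36591 = 211.866 kN·m.

M ≈ 212 kN·m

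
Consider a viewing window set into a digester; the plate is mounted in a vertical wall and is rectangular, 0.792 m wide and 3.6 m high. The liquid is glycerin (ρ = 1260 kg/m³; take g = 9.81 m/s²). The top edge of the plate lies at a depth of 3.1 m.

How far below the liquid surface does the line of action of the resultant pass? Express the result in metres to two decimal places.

γ = ρg = 1260 × 9.81 / 1000 = 12.3606 kN/m³.
The centroid lies 3.6/2 = 1.8 m below the top edge, so the centroid depth is h_c = 3.1 + 1.8 = 4.9 m.
A = 0.792 × 3.6 = 2.8512 m².
Resultant F = γ·h_c·A = 12.3606 × 4.9 × 2.8512 = 172.688 kN.
I_c = b·h³/12 = 0.792 × 3.6³/12 = 3.0793 m⁴.
Centre of pressure: y_p = y_c + I_c/(y_c·A) = 4.9 + 3.0793/(4.9 × 2.8512) = 4.9 + 0.220408 = 5.12041 m along the plane.

h_p = 5.12 m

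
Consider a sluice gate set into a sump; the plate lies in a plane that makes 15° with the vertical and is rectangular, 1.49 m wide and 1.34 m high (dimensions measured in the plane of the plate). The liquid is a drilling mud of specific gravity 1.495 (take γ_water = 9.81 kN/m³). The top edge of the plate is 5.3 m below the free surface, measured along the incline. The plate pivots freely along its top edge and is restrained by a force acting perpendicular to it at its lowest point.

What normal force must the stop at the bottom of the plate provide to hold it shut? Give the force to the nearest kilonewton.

P ≈ 88 kN

γ = 1.495 × 9.81 = 14.66595 kN/m³.
The plate makes 15° with the vertical, i.e. θ = 90° − 15° = 75° to the horizontal. Measuring y along the incline from the free-surface line, vertical depth h = y·sinθ with sinθ = 0.965926.
The centroid lies 1.34/2 = 0.67 m below the top edge, so y_c = 5.3 + 0.67 = 5.97 m and h_c = 5.97 × 0.965926 = 5.76658 m.
A = 1.49 × 1.34 = 1.9966 m².
Resultant F = γ·h_c·A = 14.66595 × 5.76658 × 1.9966 = 168.857 kN.
I_c = b·h³/12 = 1.49 × 1.34³/12 = 0.298758 m⁴.
Centre of pressure: y_p = y_c + I_c/(y_c·A) = 5.97 + 0.298758/(5.97 × 1.9966) = 5.97 + 0.0250642 = 5.99506 m along the plane.
The resultant acts 0.67 + 0.0250642 = 0.695064 m (along the plate) below the hinge at the top edge, so the moment about the hinge is M = F × 0.695064 = 168.857 × 0.695064 = 117.366 kN·m.
A normal force at the bottom, 1.34 m from the hinge, must supply this moment: P = 117.366/1.34 = 87.5866 kN.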